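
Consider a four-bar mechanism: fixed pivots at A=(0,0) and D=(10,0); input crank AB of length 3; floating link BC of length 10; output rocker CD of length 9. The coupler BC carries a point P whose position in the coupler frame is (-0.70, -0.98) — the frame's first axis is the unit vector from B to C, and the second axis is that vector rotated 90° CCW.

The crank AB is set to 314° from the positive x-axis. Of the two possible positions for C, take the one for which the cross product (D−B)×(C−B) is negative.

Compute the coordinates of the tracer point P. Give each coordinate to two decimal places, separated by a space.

0.90 -2.40

A=(0,0), D=(10.00,0)
B = A + 3.00·(cos314°, sin314°) = (2.0840, -2.1580)
|BD| = 8.2049
circle(B,10.00) ∩ circle(D,9.00): a=5.2603, h=8.5047
  candidates: C₊=(4.9222,7.4307) cross=69.780; C₋=(9.3959,-8.9797) cross=-69.780
  mode - wants cross < 0 → take C=(9.3959,-8.9797) (cross=-69.780)
ex = (C−B)/|BC| = (0.7312,-0.6822); ey = (0.6822,0.7312)
P = B + -0.70·ex + -0.98·ey = (0.9036,-2.3971)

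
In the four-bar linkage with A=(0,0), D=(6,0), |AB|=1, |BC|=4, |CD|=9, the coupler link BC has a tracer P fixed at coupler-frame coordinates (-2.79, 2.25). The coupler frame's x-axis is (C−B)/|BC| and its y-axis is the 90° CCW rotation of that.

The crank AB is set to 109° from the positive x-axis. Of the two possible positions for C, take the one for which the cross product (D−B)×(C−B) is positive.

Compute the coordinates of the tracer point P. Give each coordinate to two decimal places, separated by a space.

-1.51 -2.44

A=(0,0), D=(6.00,0)
B = A + 1.00·(cos109°, sin109°) = (-0.3256, 0.9455)
|BD| = 6.3958
circle(B,4.00) ∩ circle(D,9.00): a=-1.8835, h=3.5288
  candidates: C₊=(-1.6667,4.7140) cross=22.570; C₋=(-2.7100,-2.2661) cross=-22.570
  mode + wants cross > 0 → take C=(-1.6667,4.7140) (cross=22.570)
ex = (C−B)/|BC| = (-0.3353,0.9421); ey = (-0.9421,-0.3353)
P = B + -2.79·ex + 2.25·ey = (-1.5099,-2.4374)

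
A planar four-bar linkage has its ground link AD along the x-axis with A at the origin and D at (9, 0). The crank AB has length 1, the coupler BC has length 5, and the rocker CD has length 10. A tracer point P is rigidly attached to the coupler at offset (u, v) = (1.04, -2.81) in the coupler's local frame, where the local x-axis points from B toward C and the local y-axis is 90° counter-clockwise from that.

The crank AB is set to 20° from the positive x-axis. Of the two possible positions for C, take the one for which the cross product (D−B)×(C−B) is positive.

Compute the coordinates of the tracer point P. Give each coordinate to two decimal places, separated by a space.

3.66 1.61

A=(0,0), D=(9.00,0)
B = A + 1.00·(cos20°, sin20°) = (0.9397, 0.3420)
|BD| = 8.0676
circle(B,5.00) ∩ circle(D,10.00): a=-0.6145, h=4.9621
  candidates: C₊=(0.5361,5.3257) cross=40.032; C₋=(0.1154,-4.5896) cross=-40.032
  mode + wants cross > 0 → take C=(0.5361,5.3257) (cross=40.032)
ex = (C−B)/|BC| = (-0.0807,0.9967); ey = (-0.9967,-0.0807)
P = B + 1.04·ex + -2.81·ey = (3.6566,1.6054)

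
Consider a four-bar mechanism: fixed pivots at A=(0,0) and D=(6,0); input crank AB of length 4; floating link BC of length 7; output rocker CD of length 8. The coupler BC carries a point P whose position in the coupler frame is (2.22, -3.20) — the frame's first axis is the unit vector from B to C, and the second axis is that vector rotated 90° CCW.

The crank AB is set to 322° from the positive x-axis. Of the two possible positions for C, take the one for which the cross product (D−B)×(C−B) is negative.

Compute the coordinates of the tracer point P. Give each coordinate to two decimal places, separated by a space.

A=(0,0), D=(6.00,0)
B = A + 4.00·(cos322°, sin322°) = (3.1520, -2.4626)
|BD| = 3.7650
circle(B,7.00) ∩ circle(D,8.00): a=-0.1095, h=6.9991
  candidates: C₊=(-1.5088,2.7600) cross=26.352; C₋=(7.6472,-7.8286) cross=-26.352
  mode - wants cross < 0 → take C=(7.6472,-7.8286) (cross=-26.352)
ex = (C−B)/|BC| = (0.6422,-0.7666); ey = (0.7666,0.6422)
P = B + 2.22·ex + -3.20·ey = (2.1247,-6.2194)

2.12 -6.22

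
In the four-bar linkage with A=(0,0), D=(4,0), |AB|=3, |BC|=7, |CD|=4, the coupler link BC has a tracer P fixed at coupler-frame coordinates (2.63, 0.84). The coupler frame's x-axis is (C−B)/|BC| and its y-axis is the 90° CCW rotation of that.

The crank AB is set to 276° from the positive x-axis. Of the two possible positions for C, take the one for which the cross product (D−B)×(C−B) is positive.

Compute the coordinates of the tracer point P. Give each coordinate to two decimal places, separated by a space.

0.31 -0.22

A=(0,0), D=(4.00,0)
B = A + 3.00·(cos276°, sin276°) = (0.3136, -2.9836)
|BD| = 4.7425
circle(B,7.00) ∩ circle(D,4.00): a=5.8504, h=3.8435
  candidates: C₊=(2.4432,3.6846) cross=18.228; C₋=(7.2792,-2.2906) cross=-18.228
  mode + wants cross > 0 → take C=(2.4432,3.6846) (cross=18.228)
ex = (C−B)/|BC| = (0.3042,0.9526); ey = (-0.9526,0.3042)
P = B + 2.63·ex + 0.84·ey = (0.3135,-0.2227)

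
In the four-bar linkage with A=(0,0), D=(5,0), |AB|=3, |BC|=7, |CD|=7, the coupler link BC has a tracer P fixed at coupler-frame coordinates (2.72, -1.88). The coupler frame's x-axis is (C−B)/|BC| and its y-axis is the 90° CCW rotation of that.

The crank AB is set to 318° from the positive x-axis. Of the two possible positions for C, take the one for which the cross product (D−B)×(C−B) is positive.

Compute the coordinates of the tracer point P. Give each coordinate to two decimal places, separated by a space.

A=(0,0), D=(5.00,0)
B = A + 3.00·(cos318°, sin318°) = (2.2294, -2.0074)
|BD| = 3.4214
circle(B,7.00) ∩ circle(D,7.00): a=1.7107, h=6.7878
  candidates: C₊=(-0.3678,4.4929) cross=23.223; C₋=(7.5973,-6.5003) cross=-23.223
  mode + wants cross > 0 → take C=(-0.3678,4.4929) (cross=23.223)
ex = (C−B)/|BC| = (-0.3710,0.9286); ey = (-0.9286,-0.3710)
P = B + 2.72·ex + -1.88·ey = (2.9660,1.2160)

2.97 1.22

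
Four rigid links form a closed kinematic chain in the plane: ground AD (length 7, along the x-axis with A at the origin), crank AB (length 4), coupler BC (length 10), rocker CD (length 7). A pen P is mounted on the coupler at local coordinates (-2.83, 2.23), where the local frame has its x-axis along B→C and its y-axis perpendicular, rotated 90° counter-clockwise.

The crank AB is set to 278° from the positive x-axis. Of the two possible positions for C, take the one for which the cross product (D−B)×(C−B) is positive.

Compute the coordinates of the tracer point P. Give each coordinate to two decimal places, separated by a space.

-2.30 -6.16

A=(0,0), D=(7.00,0)
B = A + 4.00·(cos278°, sin278°) = (0.5567, -3.9611)
|BD| = 7.5635
circle(B,10.00) ∩ circle(D,7.00): a=7.1532, h=6.9880
  candidates: C₊=(2.9908,5.7382) cross=52.853; C₋=(10.3102,-6.1679) cross=-52.853
  mode + wants cross > 0 → take C=(2.9908,5.7382) (cross=52.853)
ex = (C−B)/|BC| = (0.2434,0.9699); ey = (-0.9699,0.2434)
P = B + -2.83·ex + 2.23·ey = (-2.2951,-6.1631)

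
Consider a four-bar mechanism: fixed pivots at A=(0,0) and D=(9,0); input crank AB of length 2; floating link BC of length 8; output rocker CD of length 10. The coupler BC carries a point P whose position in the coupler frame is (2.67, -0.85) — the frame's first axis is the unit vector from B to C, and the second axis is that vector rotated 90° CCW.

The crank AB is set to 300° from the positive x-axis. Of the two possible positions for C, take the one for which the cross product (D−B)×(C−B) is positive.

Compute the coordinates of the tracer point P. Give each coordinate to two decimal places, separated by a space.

A=(0,0), D=(9.00,0)
B = A + 2.00·(cos300°, sin300°) = (1.0000, -1.7321)
|BD| = 8.1854
circle(B,8.00) ∩ circle(D,10.00): a=1.8936, h=7.7727
  candidates: C₊=(1.2060,6.2653) cross=63.622; C₋=(4.4955,-8.9280) cross=-63.622
  mode + wants cross > 0 → take C=(1.2060,6.2653) (cross=63.622)
ex = (C−B)/|BC| = (0.0258,0.9997); ey = (-0.9997,0.0258)
P = B + 2.67·ex + -0.85·ey = (1.9185,0.9152)

1.92 0.92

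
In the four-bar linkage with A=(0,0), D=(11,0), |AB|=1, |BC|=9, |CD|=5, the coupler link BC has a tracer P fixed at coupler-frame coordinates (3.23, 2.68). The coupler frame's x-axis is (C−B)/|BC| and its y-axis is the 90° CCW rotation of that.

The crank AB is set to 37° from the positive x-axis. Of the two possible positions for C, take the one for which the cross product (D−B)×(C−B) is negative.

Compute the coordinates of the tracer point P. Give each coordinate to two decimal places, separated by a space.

4.96 1.11

A=(0,0), D=(11.00,0)
B = A + 1.00·(cos37°, sin37°) = (0.7986, 0.6018)
|BD| = 10.2191
circle(B,9.00) ∩ circle(D,5.00): a=7.8495, h=4.4028
  candidates: C₊=(8.8938,4.5348) cross=44.993; C₋=(8.3752,-4.2557) cross=-44.993
  mode - wants cross < 0 → take C=(8.3752,-4.2557) (cross=-44.993)
ex = (C−B)/|BC| = (0.8418,-0.5397); ey = (0.5397,0.8418)
P = B + 3.23·ex + 2.68·ey = (4.9642,1.1147)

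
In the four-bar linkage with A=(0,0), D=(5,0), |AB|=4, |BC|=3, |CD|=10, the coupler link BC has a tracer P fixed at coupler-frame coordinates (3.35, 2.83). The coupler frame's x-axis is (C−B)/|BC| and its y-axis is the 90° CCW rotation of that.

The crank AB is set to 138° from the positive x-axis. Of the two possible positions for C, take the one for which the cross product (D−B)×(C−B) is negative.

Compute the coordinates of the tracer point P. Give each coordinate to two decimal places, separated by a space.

-3.13 -1.71

A=(0,0), D=(5.00,0)
B = A + 4.00·(cos138°, sin138°) = (-2.9726, 2.6765)
|BD| = 8.4099
circle(B,3.00) ∩ circle(D,10.00): a=-1.2054, h=2.7472
  candidates: C₊=(-3.2410,5.6645) cross=23.103; C₋=(-4.9896,0.4558) cross=-23.103
  mode - wants cross < 0 → take C=(-4.9896,0.4558) (cross=-23.103)
ex = (C−B)/|BC| = (-0.6723,-0.7402); ey = (0.7402,-0.6723)
P = B + 3.35·ex + 2.83·ey = (-3.1300,-1.7060)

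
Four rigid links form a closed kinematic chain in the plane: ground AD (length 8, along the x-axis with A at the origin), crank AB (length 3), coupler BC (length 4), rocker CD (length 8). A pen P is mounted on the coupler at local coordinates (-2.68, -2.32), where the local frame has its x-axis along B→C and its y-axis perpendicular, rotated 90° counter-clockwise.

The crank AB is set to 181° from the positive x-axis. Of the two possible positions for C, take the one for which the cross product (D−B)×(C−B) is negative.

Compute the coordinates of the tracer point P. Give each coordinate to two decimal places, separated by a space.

A=(0,0), D=(8.00,0)
B = A + 3.00·(cos181°, sin181°) = (-2.9995, -0.0524)
|BD| = 10.9997
circle(B,4.00) ∩ circle(D,8.00): a=3.3179, h=2.2341
  candidates: C₊=(0.3077,2.1975) cross=24.574; C₋=(0.3290,-2.2706) cross=-24.574
  mode - wants cross < 0 → take C=(0.3290,-2.2706) (cross=-24.574)
ex = (C−B)/|BC| = (0.8321,-0.5546); ey = (0.5546,0.8321)
P = B + -2.68·ex + -2.32·ey = (-6.5163,-0.4967)

-6.52 -0.50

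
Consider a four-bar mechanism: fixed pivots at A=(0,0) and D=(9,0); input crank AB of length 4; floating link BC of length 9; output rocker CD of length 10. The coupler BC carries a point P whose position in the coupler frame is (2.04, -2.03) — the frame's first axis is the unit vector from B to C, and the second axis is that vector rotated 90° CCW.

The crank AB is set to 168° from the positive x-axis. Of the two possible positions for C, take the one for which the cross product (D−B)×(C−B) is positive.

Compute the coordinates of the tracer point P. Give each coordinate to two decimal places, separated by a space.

A=(0,0), D=(9.00,0)
B = A + 4.00·(cos168°, sin168°) = (-3.9126, 0.8316)
|BD| = 12.9393
circle(B,9.00) ∩ circle(D,10.00): a=5.7355, h=6.9357
  candidates: C₊=(2.2568,7.3844) cross=89.744; C₋=(1.3653,-6.4584) cross=-89.744
  mode + wants cross > 0 → take C=(2.2568,7.3844) (cross=89.744)
ex = (C−B)/|BC| = (0.6855,0.7281); ey = (-0.7281,0.6855)
P = B + 2.04·ex + -2.03·ey = (-1.0362,0.9254)

-1.04 0.93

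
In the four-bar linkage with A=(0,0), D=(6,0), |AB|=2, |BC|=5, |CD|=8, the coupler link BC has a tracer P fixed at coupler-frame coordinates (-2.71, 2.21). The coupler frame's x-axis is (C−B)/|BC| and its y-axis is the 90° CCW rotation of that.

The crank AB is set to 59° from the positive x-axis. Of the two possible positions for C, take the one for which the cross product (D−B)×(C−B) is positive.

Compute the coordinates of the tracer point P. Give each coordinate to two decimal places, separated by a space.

A=(0,0), D=(6.00,0)
B = A + 2.00·(cos59°, sin59°) = (1.0301, 1.7143)
|BD| = 5.2573
circle(B,5.00) ∩ circle(D,8.00): a=-1.0805, h=4.8819
  candidates: C₊=(1.6006,6.6817) cross=25.665; C₋=(-1.5833,-2.5483) cross=-25.665
  mode + wants cross > 0 → take C=(1.6006,6.6817) (cross=25.665)
ex = (C−B)/|BC| = (0.1141,0.9935); ey = (-0.9935,0.1141)
P = B + -2.71·ex + 2.21·ey = (-1.4747,-0.7258)

-1.47 -0.73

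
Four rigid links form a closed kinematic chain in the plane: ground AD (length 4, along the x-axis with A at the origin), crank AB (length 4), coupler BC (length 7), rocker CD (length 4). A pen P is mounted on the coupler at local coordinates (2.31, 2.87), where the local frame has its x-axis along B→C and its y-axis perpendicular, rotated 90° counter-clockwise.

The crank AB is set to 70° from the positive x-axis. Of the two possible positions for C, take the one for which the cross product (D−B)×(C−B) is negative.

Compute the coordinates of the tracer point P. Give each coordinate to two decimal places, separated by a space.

4.33 1.57

A=(0,0), D=(4.00,0)
B = A + 4.00·(cos70°, sin70°) = (1.3681, 3.7588)
|BD| = 4.5886
circle(B,7.00) ∩ circle(D,4.00): a=5.8902, h=3.7823
  candidates: C₊=(7.8448,1.1033) cross=17.356; C₋=(1.6482,-3.2356) cross=-17.356
  mode - wants cross < 0 → take C=(1.6482,-3.2356) (cross=-17.356)
ex = (C−B)/|BC| = (0.0400,-0.9992); ey = (0.9992,0.0400)
P = B + 2.31·ex + 2.87·ey = (4.3282,1.5655)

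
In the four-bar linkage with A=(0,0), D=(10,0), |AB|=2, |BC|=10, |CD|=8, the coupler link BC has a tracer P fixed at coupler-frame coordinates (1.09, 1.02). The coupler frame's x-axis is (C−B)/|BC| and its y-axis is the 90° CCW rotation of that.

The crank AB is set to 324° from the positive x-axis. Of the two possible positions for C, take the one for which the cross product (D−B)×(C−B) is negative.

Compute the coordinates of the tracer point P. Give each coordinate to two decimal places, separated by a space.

A=(0,0), D=(10.00,0)
B = A + 2.00·(cos324°, sin324°) = (1.6180, -1.1756)
|BD| = 8.4640
circle(B,10.00) ∩ circle(D,8.00): a=6.3587, h=7.7180
  candidates: C₊=(6.8431,7.3508) cross=65.325; C₋=(8.9870,-7.9356) cross=-65.325
  mode - wants cross < 0 → take C=(8.9870,-7.9356) (cross=-65.325)
ex = (C−B)/|BC| = (0.7369,-0.6760); ey = (0.6760,0.7369)
P = B + 1.09·ex + 1.02·ey = (3.1108,-1.1608)

3.11 -1.16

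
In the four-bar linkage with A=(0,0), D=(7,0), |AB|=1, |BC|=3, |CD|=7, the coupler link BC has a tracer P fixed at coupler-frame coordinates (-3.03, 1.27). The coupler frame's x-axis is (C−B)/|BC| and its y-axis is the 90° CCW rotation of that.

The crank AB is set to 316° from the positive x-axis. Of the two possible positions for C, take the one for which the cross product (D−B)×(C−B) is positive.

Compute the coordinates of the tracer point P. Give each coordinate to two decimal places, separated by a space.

A=(0,0), D=(7.00,0)
B = A + 1.00·(cos316°, sin316°) = (0.7193, -0.6947)
|BD| = 6.3190
circle(B,3.00) ∩ circle(D,7.00): a=-0.0056, h=3.0000
  candidates: C₊=(0.3840,2.2865) cross=18.957; C₋=(1.0436,-3.6771) cross=-18.957
  mode + wants cross > 0 → take C=(0.3840,2.2865) (cross=18.957)
ex = (C−B)/|BC| = (-0.1118,0.9937); ey = (-0.9937,-0.1118)
P = B + -3.03·ex + 1.27·ey = (-0.2040,-3.8476)

-0.20 -3.85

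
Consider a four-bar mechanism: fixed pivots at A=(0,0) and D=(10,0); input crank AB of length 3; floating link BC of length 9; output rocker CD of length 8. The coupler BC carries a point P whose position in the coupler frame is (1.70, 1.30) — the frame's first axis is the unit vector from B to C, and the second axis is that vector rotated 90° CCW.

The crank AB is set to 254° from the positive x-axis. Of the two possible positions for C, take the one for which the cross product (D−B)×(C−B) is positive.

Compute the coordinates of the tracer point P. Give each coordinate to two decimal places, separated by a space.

A=(0,0), D=(10.00,0)
B = A + 3.00·(cos254°, sin254°) = (-0.8269, -2.8838)
|BD| = 11.2044
circle(B,9.00) ∩ circle(D,8.00): a=6.3608, h=6.3671
  candidates: C₊=(3.6809,4.9060) cross=71.339; C₋=(6.9584,-7.3992) cross=-71.339
  mode + wants cross > 0 → take C=(3.6809,4.9060) (cross=71.339)
ex = (C−B)/|BC| = (0.5009,0.8655); ey = (-0.8655,0.5009)
P = B + 1.70·ex + 1.30·ey = (-1.1006,-0.7613)

-1.10 -0.76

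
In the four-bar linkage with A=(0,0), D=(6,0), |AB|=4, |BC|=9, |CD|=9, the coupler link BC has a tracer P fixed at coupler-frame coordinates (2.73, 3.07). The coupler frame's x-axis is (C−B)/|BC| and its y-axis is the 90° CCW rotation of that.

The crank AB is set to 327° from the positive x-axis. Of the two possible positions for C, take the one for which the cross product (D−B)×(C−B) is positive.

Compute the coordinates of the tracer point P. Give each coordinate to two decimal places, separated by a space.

-0.65 -1.24

A=(0,0), D=(6.00,0)
B = A + 4.00·(cos327°, sin327°) = (3.3547, -2.1786)
|BD| = 3.4269
circle(B,9.00) ∩ circle(D,9.00): a=1.7135, h=8.8354
  candidates: C₊=(-0.9395,5.7309) cross=30.278; C₋=(10.2942,-7.9095) cross=-30.278
  mode + wants cross > 0 → take C=(-0.9395,5.7309) (cross=30.278)
ex = (C−B)/|BC| = (-0.4771,0.8788); ey = (-0.8788,-0.4771)
P = B + 2.73·ex + 3.07·ey = (-0.6459,-1.2441)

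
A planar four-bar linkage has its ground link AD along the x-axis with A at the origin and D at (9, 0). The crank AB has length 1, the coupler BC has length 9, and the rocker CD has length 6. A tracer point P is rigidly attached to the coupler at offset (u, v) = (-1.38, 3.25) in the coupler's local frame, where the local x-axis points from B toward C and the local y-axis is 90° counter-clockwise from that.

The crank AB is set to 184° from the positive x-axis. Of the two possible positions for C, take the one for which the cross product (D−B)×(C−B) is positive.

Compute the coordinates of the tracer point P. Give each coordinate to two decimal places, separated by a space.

A=(0,0), D=(9.00,0)
B = A + 1.00·(cos184°, sin184°) = (-0.9976, -0.0698)
|BD| = 9.9978
circle(B,9.00) ∩ circle(D,6.00): a=7.2494, h=5.3335
  candidates: C₊=(6.2144,5.3142) cross=53.323; C₋=(6.2889,-5.3525) cross=-53.323
  mode + wants cross > 0 → take C=(6.2144,5.3142) (cross=53.323)
ex = (C−B)/|BC| = (0.8013,0.5982); ey = (-0.5982,0.8013)
P = B + -1.38·ex + 3.25·ey = (-4.0476,1.7090)

-4.05 1.71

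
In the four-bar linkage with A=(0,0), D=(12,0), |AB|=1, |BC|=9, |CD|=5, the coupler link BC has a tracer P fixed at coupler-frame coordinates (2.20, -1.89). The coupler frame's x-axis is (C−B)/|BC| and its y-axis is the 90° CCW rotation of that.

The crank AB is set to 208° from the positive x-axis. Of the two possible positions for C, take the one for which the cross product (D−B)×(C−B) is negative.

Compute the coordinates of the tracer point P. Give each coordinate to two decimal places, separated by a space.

0.77 -2.86

A=(0,0), D=(12.00,0)
B = A + 1.00·(cos208°, sin208°) = (-0.8829, -0.4695)
|BD| = 12.8915
circle(B,9.00) ∩ circle(D,5.00): a=8.6177, h=2.5952
  candidates: C₊=(7.6346,2.4378) cross=33.455; C₋=(7.8236,-2.7491) cross=-33.455
  mode - wants cross < 0 → take C=(7.8236,-2.7491) (cross=-33.455)
ex = (C−B)/|BC| = (0.9674,-0.2533); ey = (0.2533,0.9674)
P = B + 2.20·ex + -1.89·ey = (0.7666,-2.8551)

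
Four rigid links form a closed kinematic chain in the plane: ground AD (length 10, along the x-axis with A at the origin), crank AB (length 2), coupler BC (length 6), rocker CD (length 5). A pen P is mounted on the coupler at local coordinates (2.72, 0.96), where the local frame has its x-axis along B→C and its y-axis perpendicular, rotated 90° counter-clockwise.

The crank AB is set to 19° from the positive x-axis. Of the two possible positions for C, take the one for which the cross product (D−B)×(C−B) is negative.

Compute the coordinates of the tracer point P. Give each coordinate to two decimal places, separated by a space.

4.55 -0.47

A=(0,0), D=(10.00,0)
B = A + 2.00·(cos19°, sin19°) = (1.8910, 0.6511)
|BD| = 8.1351
circle(B,6.00) ∩ circle(D,5.00): a=4.7436, h=3.6740
  candidates: C₊=(6.9135,3.9336) cross=29.888; C₋=(6.3254,-3.3907) cross=-29.888
  mode - wants cross < 0 → take C=(6.3254,-3.3907) (cross=-29.888)
ex = (C−B)/|BC| = (0.7391,-0.6736); ey = (0.6736,0.7391)
P = B + 2.72·ex + 0.96·ey = (4.5480,-0.4717)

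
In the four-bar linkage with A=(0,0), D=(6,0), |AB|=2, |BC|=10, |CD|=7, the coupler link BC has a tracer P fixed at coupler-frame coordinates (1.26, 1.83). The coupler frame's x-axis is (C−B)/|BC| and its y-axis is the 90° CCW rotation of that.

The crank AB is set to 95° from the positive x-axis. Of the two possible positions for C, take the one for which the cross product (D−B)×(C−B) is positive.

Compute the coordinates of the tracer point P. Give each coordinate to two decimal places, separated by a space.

A=(0,0), D=(6.00,0)
B = A + 2.00·(cos95°, sin95°) = (-0.1743, 1.9924)
|BD| = 6.4878
circle(B,10.00) ∩ circle(D,7.00): a=7.1744, h=6.9663
  candidates: C₊=(8.7927,6.4188) cross=45.196; C₋=(4.5140,-6.8405) cross=-45.196
  mode + wants cross > 0 → take C=(8.7927,6.4188) (cross=45.196)
ex = (C−B)/|BC| = (0.8967,0.4426); ey = (-0.4426,0.8967)
P = B + 1.26·ex + 1.83·ey = (0.1455,4.1911)

0.15 4.19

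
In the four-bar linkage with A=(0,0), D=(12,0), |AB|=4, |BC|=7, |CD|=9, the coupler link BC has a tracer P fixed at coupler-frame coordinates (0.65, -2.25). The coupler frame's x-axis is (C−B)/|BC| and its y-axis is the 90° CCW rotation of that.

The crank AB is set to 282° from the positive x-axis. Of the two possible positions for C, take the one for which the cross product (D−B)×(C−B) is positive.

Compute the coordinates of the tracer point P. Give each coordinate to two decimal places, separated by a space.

A=(0,0), D=(12.00,0)
B = A + 4.00·(cos282°, sin282°) = (0.8316, -3.9126)
|BD| = 11.8339
circle(B,7.00) ∩ circle(D,9.00): a=4.5649, h=5.3068
  candidates: C₊=(3.3852,2.6050) cross=62.800; C₋=(6.8944,-7.4116) cross=-62.800
  mode + wants cross > 0 → take C=(3.3852,2.6050) (cross=62.800)
ex = (C−B)/|BC| = (0.3648,0.9311); ey = (-0.9311,0.3648)
P = B + 0.65·ex + -2.25·ey = (3.1637,-4.1282)

3.16 -4.13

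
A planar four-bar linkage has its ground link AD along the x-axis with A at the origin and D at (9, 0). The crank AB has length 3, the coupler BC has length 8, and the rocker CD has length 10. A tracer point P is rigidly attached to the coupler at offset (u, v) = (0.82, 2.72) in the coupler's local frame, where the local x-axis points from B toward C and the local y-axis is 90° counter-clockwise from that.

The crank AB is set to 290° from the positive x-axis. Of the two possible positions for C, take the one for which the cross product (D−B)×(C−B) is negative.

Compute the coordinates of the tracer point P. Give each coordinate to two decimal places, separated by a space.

A=(0,0), D=(9.00,0)
B = A + 3.00·(cos290°, sin290°) = (1.0261, -2.8191)
|BD| = 8.4576
circle(B,8.00) ∩ circle(D,10.00): a=2.1005, h=7.7193
  candidates: C₊=(0.4335,5.1589) cross=65.287; C₋=(5.5795,-9.3968) cross=-65.287
  mode - wants cross < 0 → take C=(5.5795,-9.3968) (cross=-65.287)
ex = (C−B)/|BC| = (0.5692,-0.8222); ey = (0.8222,0.5692)
P = B + 0.82·ex + 2.72·ey = (3.7292,-1.9451)

3.73 -1.95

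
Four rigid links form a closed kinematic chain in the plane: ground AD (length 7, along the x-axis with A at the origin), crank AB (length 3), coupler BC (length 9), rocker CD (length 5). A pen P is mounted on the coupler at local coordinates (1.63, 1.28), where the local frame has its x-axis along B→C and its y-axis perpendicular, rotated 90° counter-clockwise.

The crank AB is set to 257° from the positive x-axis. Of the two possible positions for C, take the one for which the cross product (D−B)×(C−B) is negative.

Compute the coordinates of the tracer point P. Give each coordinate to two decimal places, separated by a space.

1.19 -2.03

A=(0,0), D=(7.00,0)
B = A + 3.00·(cos257°, sin257°) = (-0.6749, -2.9231)
|BD| = 8.2127
circle(B,9.00) ∩ circle(D,5.00): a=7.5157, h=4.9512
  candidates: C₊=(4.5864,4.3789) cross=40.662; C₋=(8.1109,-4.8750) cross=-40.662
  mode - wants cross < 0 → take C=(8.1109,-4.8750) (cross=-40.662)
ex = (C−B)/|BC| = (0.9762,-0.2169); ey = (0.2169,0.9762)
P = B + 1.63·ex + 1.28·ey = (1.1940,-2.0271)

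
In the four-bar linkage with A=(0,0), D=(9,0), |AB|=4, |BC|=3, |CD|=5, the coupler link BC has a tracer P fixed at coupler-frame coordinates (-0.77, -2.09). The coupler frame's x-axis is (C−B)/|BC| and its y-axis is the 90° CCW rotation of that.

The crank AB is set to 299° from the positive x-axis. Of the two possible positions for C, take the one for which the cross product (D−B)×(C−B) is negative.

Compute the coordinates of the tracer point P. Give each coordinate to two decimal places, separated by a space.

A=(0,0), D=(9.00,0)
B = A + 4.00·(cos299°, sin299°) = (1.9392, -3.4985)
|BD| = 7.8800
circle(B,3.00) ∩ circle(D,5.00): a=2.9247, h=0.6677
  candidates: C₊=(4.2635,-1.6017) cross=5.262; C₋=(4.8564,-2.7983) cross=-5.262
  mode - wants cross < 0 → take C=(4.8564,-2.7983) (cross=-5.262)
ex = (C−B)/|BC| = (0.9724,0.2334); ey = (-0.2334,0.9724)
P = B + -0.77·ex + -2.09·ey = (1.6783,-5.7105)

1.68 -5.71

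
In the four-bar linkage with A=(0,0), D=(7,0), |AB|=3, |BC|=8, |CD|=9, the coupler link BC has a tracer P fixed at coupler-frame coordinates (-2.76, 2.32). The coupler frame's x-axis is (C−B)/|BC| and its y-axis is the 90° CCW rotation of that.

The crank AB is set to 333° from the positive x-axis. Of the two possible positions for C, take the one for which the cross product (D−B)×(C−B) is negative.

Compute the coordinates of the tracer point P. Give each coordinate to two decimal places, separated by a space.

A=(0,0), D=(7.00,0)
B = A + 3.00·(cos333°, sin333°) = (2.6730, -1.3620)
|BD| = 4.5363
circle(B,8.00) ∩ circle(D,9.00): a=0.3943, h=7.9903
  candidates: C₊=(0.6502,6.3781) cross=36.246; C₋=(5.4482,-8.8652) cross=-36.246
  mode - wants cross < 0 → take C=(5.4482,-8.8652) (cross=-36.246)
ex = (C−B)/|BC| = (0.3469,-0.9379); ey = (0.9379,0.3469)
P = B + -2.76·ex + 2.32·ey = (3.8915,2.0314)

3.89 2.03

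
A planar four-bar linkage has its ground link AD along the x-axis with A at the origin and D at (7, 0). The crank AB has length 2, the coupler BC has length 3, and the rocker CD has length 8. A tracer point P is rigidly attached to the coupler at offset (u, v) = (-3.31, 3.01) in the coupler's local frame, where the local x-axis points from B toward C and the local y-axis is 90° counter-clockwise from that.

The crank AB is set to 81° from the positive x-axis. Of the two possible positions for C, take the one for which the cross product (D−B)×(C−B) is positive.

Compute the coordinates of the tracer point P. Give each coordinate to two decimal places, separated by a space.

A=(0,0), D=(7.00,0)
B = A + 2.00·(cos81°, sin81°) = (0.3129, 1.9754)
|BD| = 6.9728
circle(B,3.00) ∩ circle(D,8.00): a=-0.4575, h=2.9649
  candidates: C₊=(0.7141,4.9484) cross=20.674; C₋=(-0.9658,-0.7385) cross=-20.674
  mode + wants cross > 0 → take C=(0.7141,4.9484) (cross=20.674)
ex = (C−B)/|BC| = (0.1337,0.9910); ey = (-0.9910,0.1337)
P = B + -3.31·ex + 3.01·ey = (-3.1127,-0.9024)

-3.11 -0.90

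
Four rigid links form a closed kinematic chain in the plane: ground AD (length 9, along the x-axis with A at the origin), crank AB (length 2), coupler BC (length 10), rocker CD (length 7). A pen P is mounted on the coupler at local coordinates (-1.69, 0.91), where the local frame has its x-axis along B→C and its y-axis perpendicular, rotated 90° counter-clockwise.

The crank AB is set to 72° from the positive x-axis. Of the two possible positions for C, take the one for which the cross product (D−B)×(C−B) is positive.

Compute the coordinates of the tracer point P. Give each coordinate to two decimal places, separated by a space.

A=(0,0), D=(9.00,0)
B = A + 2.00·(cos72°, sin72°) = (0.6180, 1.9021)
|BD| = 8.5951
circle(B,10.00) ∩ circle(D,7.00): a=7.2644, h=6.8723
  candidates: C₊=(9.2231,6.9964) cross=59.068; C₋=(6.1814,-6.4075) cross=-59.068
  mode + wants cross > 0 → take C=(9.2231,6.9964) (cross=59.068)
ex = (C−B)/|BC| = (0.8605,0.5094); ey = (-0.5094,0.8605)
P = B + -1.69·ex + 0.91·ey = (-1.2998,1.8242)

-1.30 1.82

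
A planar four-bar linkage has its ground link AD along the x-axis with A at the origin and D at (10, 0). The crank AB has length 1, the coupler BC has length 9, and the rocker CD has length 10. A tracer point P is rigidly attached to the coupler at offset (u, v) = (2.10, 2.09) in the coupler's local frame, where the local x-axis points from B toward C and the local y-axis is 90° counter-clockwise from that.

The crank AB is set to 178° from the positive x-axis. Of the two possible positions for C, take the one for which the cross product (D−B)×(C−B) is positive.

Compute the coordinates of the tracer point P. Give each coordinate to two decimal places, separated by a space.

A=(0,0), D=(10.00,0)
B = A + 1.00·(cos178°, sin178°) = (-0.9994, 0.0349)
|BD| = 10.9994
circle(B,9.00) ∩ circle(D,10.00): a=4.6360, h=7.7141
  candidates: C₊=(3.6611,7.7342) cross=84.851; C₋=(3.6122,-7.6939) cross=-84.851
  mode + wants cross > 0 → take C=(3.6611,7.7342) (cross=84.851)
ex = (C−B)/|BC| = (0.5178,0.8555); ey = (-0.8555,0.5178)
P = B + 2.10·ex + 2.09·ey = (-1.6999,2.9137)

-1.70 2.91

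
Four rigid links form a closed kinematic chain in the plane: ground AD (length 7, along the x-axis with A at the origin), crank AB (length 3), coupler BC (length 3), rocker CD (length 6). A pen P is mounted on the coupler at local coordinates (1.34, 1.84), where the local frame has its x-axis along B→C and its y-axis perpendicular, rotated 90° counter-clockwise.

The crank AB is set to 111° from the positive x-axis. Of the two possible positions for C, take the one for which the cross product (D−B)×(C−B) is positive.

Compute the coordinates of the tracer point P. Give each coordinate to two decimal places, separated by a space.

0.03 4.79

A=(0,0), D=(7.00,0)
B = A + 3.00·(cos111°, sin111°) = (-1.0751, 2.8007)
|BD| = 8.5470
circle(B,3.00) ∩ circle(D,6.00): a=2.6940, h=1.3200
  candidates: C₊=(1.9027,3.1650) cross=11.282; C₋=(1.0376,0.6709) cross=-11.282
  mode + wants cross > 0 → take C=(1.9027,3.1650) (cross=11.282)
ex = (C−B)/|BC| = (0.9926,0.1214); ey = (-0.1214,0.9926)
P = B + 1.34·ex + 1.84·ey = (0.0315,4.7898)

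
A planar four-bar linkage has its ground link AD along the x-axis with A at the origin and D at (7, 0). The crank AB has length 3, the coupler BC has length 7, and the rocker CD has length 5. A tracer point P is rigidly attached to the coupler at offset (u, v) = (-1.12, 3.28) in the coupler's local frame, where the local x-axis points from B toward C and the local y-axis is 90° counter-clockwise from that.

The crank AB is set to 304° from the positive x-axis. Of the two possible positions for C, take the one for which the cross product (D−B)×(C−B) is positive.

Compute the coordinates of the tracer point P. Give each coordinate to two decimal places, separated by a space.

-1.79 -2.40

A=(0,0), D=(7.00,0)
B = A + 3.00·(cos304°, sin304°) = (1.6776, -2.4871)
|BD| = 5.8749
circle(B,7.00) ∩ circle(D,5.00): a=4.9800, h=4.9193
  candidates: C₊=(4.1067,4.0779) cross=28.900; C₋=(8.2719,-4.8355) cross=-28.900
  mode + wants cross > 0 → take C=(4.1067,4.0779) (cross=28.900)
ex = (C−B)/|BC| = (0.3470,0.9379); ey = (-0.9379,0.3470)
P = B + -1.12·ex + 3.28·ey = (-1.7873,-2.3993)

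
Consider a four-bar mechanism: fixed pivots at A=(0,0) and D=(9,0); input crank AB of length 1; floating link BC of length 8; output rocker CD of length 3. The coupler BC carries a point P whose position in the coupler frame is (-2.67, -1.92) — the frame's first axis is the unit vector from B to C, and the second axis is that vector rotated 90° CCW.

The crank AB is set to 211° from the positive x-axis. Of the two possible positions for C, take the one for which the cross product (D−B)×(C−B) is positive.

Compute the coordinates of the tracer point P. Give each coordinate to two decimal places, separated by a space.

A=(0,0), D=(9.00,0)
B = A + 1.00·(cos211°, sin211°) = (-0.8572, -0.5150)
|BD| = 9.8706
circle(B,8.00) ∩ circle(D,3.00): a=7.7214, h=2.0930
  candidates: C₊=(6.7445,1.9780) cross=20.659; C₋=(6.9629,-2.2023) cross=-20.659
  mode + wants cross > 0 → take C=(6.7445,1.9780) (cross=20.659)
ex = (C−B)/|BC| = (0.9502,0.3116); ey = (-0.3116,0.9502)
P = B + -2.67·ex + -1.92·ey = (-2.7959,-3.1715)

-2.80 -3.17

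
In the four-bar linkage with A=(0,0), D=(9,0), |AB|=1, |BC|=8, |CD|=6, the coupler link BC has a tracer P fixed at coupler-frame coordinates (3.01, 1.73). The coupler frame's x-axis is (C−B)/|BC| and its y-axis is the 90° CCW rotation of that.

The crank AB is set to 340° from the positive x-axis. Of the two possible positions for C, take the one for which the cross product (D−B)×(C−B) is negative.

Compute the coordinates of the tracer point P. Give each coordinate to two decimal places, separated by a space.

4.34 -1.04

A=(0,0), D=(9.00,0)
B = A + 1.00·(cos340°, sin340°) = (0.9397, -0.3420)
|BD| = 8.0676
circle(B,8.00) ∩ circle(D,6.00): a=5.7691, h=5.5423
  candidates: C₊=(6.4687,5.4399) cross=44.713; C₋=(6.9386,-5.6348) cross=-44.713
  mode - wants cross < 0 → take C=(6.9386,-5.6348) (cross=-44.713)
ex = (C−B)/|BC| = (0.7499,-0.6616); ey = (0.6616,0.7499)
P = B + 3.01·ex + 1.73·ey = (4.3413,-1.0362)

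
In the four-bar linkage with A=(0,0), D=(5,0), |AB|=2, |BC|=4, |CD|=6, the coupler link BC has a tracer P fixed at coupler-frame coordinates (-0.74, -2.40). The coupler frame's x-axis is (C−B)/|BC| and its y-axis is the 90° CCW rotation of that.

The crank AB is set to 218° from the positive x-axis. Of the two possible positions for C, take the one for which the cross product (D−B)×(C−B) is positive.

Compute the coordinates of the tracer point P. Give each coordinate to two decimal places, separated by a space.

0.50 -2.64

A=(0,0), D=(5.00,0)
B = A + 2.00·(cos218°, sin218°) = (-1.5760, -1.2313)
|BD| = 6.6903
circle(B,4.00) ∩ circle(D,6.00): a=1.8505, h=3.5462
  candidates: C₊=(-0.4098,2.5949) cross=23.725; C₋=(0.8955,-4.3764) cross=-23.725
  mode + wants cross > 0 → take C=(-0.4098,2.5949) (cross=23.725)
ex = (C−B)/|BC| = (0.2915,0.9566); ey = (-0.9566,0.2915)
P = B + -0.74·ex + -2.40·ey = (0.5040,-2.6389)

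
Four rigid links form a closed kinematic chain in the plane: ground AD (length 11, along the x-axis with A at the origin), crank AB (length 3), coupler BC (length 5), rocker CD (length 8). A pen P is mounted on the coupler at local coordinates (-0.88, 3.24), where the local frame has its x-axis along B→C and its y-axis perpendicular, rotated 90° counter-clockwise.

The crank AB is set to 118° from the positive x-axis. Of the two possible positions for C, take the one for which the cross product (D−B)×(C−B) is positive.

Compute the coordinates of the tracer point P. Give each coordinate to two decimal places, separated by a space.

A=(0,0), D=(11.00,0)
B = A + 3.00·(cos118°, sin118°) = (-1.4084, 2.6488)
|BD| = 12.6880
circle(B,5.00) ∩ circle(D,8.00): a=4.8071, h=1.3754
  candidates: C₊=(3.5799,2.9904) cross=17.451; C₋=(3.0056,0.3002) cross=-17.451
  mode + wants cross > 0 → take C=(3.5799,2.9904) (cross=17.451)
ex = (C−B)/|BC| = (0.9977,0.0683); ey = (-0.0683,0.9977)
P = B + -0.88·ex + 3.24·ey = (-2.5077,5.8212)

-2.51 5.82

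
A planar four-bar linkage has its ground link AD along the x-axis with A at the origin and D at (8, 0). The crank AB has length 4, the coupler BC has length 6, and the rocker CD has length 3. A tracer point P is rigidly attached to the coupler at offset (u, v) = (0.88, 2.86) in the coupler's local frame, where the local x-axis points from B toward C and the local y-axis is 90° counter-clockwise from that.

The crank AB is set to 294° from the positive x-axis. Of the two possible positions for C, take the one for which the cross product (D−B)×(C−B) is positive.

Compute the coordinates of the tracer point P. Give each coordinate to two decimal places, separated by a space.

-0.13 -1.23

A=(0,0), D=(8.00,0)
B = A + 4.00·(cos294°, sin294°) = (1.6269, -3.6542)
|BD| = 7.3463
circle(B,6.00) ∩ circle(D,3.00): a=5.5108, h=2.3729
  candidates: C₊=(5.2273,1.1455) cross=17.432; C₋=(7.5880,-2.9716) cross=-17.432
  mode + wants cross > 0 → take C=(5.2273,1.1455) (cross=17.432)
ex = (C−B)/|BC| = (0.6001,0.8000); ey = (-0.8000,0.6001)
P = B + 0.88·ex + 2.86·ey = (-0.1329,-1.2340)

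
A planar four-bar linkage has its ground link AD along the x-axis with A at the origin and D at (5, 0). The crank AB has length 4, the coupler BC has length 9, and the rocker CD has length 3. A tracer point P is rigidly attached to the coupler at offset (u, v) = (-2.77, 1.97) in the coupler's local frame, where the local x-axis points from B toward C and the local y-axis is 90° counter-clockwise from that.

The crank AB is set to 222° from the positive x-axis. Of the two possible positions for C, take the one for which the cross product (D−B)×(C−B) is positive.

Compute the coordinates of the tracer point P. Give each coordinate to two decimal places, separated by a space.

A=(0,0), D=(5.00,0)
B = A + 4.00·(cos222°, sin222°) = (-2.9726, -2.6765)
|BD| = 8.4099
circle(B,9.00) ∩ circle(D,3.00): a=8.4856, h=2.9990
  candidates: C₊=(4.1173,2.8672) cross=25.222; C₋=(6.0263,-2.8190) cross=-25.222
  mode + wants cross > 0 → take C=(4.1173,2.8672) (cross=25.222)
ex = (C−B)/|BC| = (0.7878,0.6160); ey = (-0.6160,0.7878)
P = B + -2.77·ex + 1.97·ey = (-6.3682,-2.8309)

-6.37 -2.83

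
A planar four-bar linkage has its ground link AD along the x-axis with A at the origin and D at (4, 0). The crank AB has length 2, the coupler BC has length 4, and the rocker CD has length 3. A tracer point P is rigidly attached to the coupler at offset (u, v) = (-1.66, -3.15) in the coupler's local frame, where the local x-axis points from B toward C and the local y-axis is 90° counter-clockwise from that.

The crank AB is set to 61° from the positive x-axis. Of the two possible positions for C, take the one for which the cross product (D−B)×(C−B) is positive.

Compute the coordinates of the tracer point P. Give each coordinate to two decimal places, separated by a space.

0.28 -1.74

A=(0,0), D=(4.00,0)
B = A + 2.00·(cos61°, sin61°) = (0.9696, 1.7492)
|BD| = 3.4990
circle(B,4.00) ∩ circle(D,3.00): a=2.7498, h=2.9049
  candidates: C₊=(4.8034,2.8904) cross=10.164; C₋=(1.8989,-2.1413) cross=-10.164
  mode + wants cross > 0 → take C=(4.8034,2.8904) (cross=10.164)
ex = (C−B)/|BC| = (0.9584,0.2853); ey = (-0.2853,0.9584)
P = B + -1.66·ex + -3.15·ey = (0.2773,-1.7434)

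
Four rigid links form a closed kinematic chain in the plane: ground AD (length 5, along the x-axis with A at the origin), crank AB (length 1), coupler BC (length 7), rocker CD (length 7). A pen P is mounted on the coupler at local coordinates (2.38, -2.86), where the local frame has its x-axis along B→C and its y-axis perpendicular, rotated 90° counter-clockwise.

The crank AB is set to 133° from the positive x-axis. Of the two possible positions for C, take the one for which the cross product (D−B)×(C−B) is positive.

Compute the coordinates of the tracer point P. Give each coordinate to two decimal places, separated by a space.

3.00 1.27

A=(0,0), D=(5.00,0)
B = A + 1.00·(cos133°, sin133°) = (-0.6820, 0.7314)
|BD| = 5.7289
circle(B,7.00) ∩ circle(D,7.00): a=2.8644, h=6.3871
  candidates: C₊=(2.9744,6.7005) cross=36.591; C₋=(1.3436,-5.9692) cross=-36.591
  mode + wants cross > 0 → take C=(2.9744,6.7005) (cross=36.591)
ex = (C−B)/|BC| = (0.5223,0.8527); ey = (-0.8527,0.5223)
P = B + 2.38·ex + -2.86·ey = (3.0000,1.2670)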